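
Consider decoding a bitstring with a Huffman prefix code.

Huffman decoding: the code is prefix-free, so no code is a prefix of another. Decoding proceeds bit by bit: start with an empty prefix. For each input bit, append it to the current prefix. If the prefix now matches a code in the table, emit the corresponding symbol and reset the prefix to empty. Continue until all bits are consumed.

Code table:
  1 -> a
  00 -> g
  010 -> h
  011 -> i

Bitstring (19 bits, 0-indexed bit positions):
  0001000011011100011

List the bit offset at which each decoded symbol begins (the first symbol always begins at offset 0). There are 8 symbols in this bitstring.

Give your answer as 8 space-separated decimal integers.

Bit 0: prefix='0' (no match yet)
Bit 1: prefix='00' -> emit 'g', reset
Bit 2: prefix='0' (no match yet)
Bit 3: prefix='01' (no match yet)
Bit 4: prefix='010' -> emit 'h', reset
Bit 5: prefix='0' (no match yet)
Bit 6: prefix='00' -> emit 'g', reset
Bit 7: prefix='0' (no match yet)
Bit 8: prefix='01' (no match yet)
Bit 9: prefix='011' -> emit 'i', reset
Bit 10: prefix='0' (no match yet)
Bit 11: prefix='01' (no match yet)
Bit 12: prefix='011' -> emit 'i', reset
Bit 13: prefix='1' -> emit 'a', reset
Bit 14: prefix='0' (no match yet)
Bit 15: prefix='00' -> emit 'g', reset
Bit 16: prefix='0' (no match yet)
Bit 17: prefix='01' (no match yet)
Bit 18: prefix='011' -> emit 'i', reset

Answer: 0 2 5 7 10 13 14 16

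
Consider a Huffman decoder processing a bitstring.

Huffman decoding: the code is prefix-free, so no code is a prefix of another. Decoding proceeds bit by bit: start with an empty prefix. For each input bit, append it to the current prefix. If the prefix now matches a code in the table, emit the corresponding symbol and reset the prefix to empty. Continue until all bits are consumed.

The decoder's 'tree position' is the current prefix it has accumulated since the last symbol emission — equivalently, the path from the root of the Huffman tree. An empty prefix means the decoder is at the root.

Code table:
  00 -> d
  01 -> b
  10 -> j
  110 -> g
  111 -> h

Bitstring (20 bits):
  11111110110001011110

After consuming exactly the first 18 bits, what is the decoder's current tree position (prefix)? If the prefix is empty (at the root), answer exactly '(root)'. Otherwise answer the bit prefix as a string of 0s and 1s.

Answer: (root)

Derivation:
Bit 0: prefix='1' (no match yet)
Bit 1: prefix='11' (no match yet)
Bit 2: prefix='111' -> emit 'h', reset
Bit 3: prefix='1' (no match yet)
Bit 4: prefix='11' (no match yet)
Bit 5: prefix='111' -> emit 'h', reset
Bit 6: prefix='1' (no match yet)
Bit 7: prefix='10' -> emit 'j', reset
Bit 8: prefix='1' (no match yet)
Bit 9: prefix='11' (no match yet)
Bit 10: prefix='110' -> emit 'g', reset
Bit 11: prefix='0' (no match yet)
Bit 12: prefix='00' -> emit 'd', reset
Bit 13: prefix='1' (no match yet)
Bit 14: prefix='10' -> emit 'j', reset
Bit 15: prefix='1' (no match yet)
Bit 16: prefix='11' (no match yet)
Bit 17: prefix='111' -> emit 'h', reset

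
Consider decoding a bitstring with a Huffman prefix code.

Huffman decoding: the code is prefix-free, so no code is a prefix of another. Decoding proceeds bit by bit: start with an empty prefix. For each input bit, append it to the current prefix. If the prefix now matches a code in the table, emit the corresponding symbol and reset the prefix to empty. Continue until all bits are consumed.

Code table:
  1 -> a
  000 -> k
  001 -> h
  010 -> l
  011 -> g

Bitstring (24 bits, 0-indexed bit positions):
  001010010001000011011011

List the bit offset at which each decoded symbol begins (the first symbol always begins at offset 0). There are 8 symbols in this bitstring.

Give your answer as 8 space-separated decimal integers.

Bit 0: prefix='0' (no match yet)
Bit 1: prefix='00' (no match yet)
Bit 2: prefix='001' -> emit 'h', reset
Bit 3: prefix='0' (no match yet)
Bit 4: prefix='01' (no match yet)
Bit 5: prefix='010' -> emit 'l', reset
Bit 6: prefix='0' (no match yet)
Bit 7: prefix='01' (no match yet)
Bit 8: prefix='010' -> emit 'l', reset
Bit 9: prefix='0' (no match yet)
Bit 10: prefix='00' (no match yet)
Bit 11: prefix='001' -> emit 'h', reset
Bit 12: prefix='0' (no match yet)
Bit 13: prefix='00' (no match yet)
Bit 14: prefix='000' -> emit 'k', reset
Bit 15: prefix='0' (no match yet)
Bit 16: prefix='01' (no match yet)
Bit 17: prefix='011' -> emit 'g', reset
Bit 18: prefix='0' (no match yet)
Bit 19: prefix='01' (no match yet)
Bit 20: prefix='011' -> emit 'g', reset
Bit 21: prefix='0' (no match yet)
Bit 22: prefix='01' (no match yet)
Bit 23: prefix='011' -> emit 'g', reset

Answer: 0 3 6 9 12 15 18 21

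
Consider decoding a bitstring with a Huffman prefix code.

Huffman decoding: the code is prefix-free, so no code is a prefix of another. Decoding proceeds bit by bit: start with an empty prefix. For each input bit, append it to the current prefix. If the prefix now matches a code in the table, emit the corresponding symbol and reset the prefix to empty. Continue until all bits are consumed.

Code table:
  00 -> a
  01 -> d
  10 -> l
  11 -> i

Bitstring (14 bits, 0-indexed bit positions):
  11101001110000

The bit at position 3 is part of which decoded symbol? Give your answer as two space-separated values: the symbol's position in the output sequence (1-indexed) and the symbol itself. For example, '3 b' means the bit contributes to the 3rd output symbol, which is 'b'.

Bit 0: prefix='1' (no match yet)
Bit 1: prefix='11' -> emit 'i', reset
Bit 2: prefix='1' (no match yet)
Bit 3: prefix='10' -> emit 'l', reset
Bit 4: prefix='1' (no match yet)
Bit 5: prefix='10' -> emit 'l', reset
Bit 6: prefix='0' (no match yet)
Bit 7: prefix='01' -> emit 'd', reset

Answer: 2 l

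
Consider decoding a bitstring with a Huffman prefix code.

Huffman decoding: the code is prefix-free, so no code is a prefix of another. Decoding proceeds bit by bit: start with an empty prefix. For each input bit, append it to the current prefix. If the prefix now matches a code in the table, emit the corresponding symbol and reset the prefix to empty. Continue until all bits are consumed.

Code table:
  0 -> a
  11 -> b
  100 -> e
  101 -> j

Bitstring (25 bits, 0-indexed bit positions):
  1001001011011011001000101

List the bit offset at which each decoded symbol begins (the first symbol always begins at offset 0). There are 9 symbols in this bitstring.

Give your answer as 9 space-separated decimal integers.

Answer: 0 3 6 9 12 15 18 21 22

Derivation:
Bit 0: prefix='1' (no match yet)
Bit 1: prefix='10' (no match yet)
Bit 2: prefix='100' -> emit 'e', reset
Bit 3: prefix='1' (no match yet)
Bit 4: prefix='10' (no match yet)
Bit 5: prefix='100' -> emit 'e', reset
Bit 6: prefix='1' (no match yet)
Bit 7: prefix='10' (no match yet)
Bit 8: prefix='101' -> emit 'j', reset
Bit 9: prefix='1' (no match yet)
Bit 10: prefix='10' (no match yet)
Bit 11: prefix='101' -> emit 'j', reset
Bit 12: prefix='1' (no match yet)
Bit 13: prefix='10' (no match yet)
Bit 14: prefix='101' -> emit 'j', reset
Bit 15: prefix='1' (no match yet)
Bit 16: prefix='10' (no match yet)
Bit 17: prefix='100' -> emit 'e', reset
Bit 18: prefix='1' (no match yet)
Bit 19: prefix='10' (no match yet)
Bit 20: prefix='100' -> emit 'e', reset
Bit 21: prefix='0' -> emit 'a', reset
Bit 22: prefix='1' (no match yet)
Bit 23: prefix='10' (no match yet)
Bit 24: prefix='101' -> emit 'j', reset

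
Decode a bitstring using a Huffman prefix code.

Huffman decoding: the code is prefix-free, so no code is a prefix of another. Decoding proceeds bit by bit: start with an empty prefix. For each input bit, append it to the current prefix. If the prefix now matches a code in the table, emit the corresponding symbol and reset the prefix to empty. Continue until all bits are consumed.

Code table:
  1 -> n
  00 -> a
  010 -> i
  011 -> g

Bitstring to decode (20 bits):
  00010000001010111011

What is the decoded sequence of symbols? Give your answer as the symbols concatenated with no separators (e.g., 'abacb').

Answer: aiaaingng

Derivation:
Bit 0: prefix='0' (no match yet)
Bit 1: prefix='00' -> emit 'a', reset
Bit 2: prefix='0' (no match yet)
Bit 3: prefix='01' (no match yet)
Bit 4: prefix='010' -> emit 'i', reset
Bit 5: prefix='0' (no match yet)
Bit 6: prefix='00' -> emit 'a', reset
Bit 7: prefix='0' (no match yet)
Bit 8: prefix='00' -> emit 'a', reset
Bit 9: prefix='0' (no match yet)
Bit 10: prefix='01' (no match yet)
Bit 11: prefix='010' -> emit 'i', reset
Bit 12: prefix='1' -> emit 'n', reset
Bit 13: prefix='0' (no match yet)
Bit 14: prefix='01' (no match yet)
Bit 15: prefix='011' -> emit 'g', reset
Bit 16: prefix='1' -> emit 'n', reset
Bit 17: prefix='0' (no match yet)
Bit 18: prefix='01' (no match yet)
Bit 19: prefix='011' -> emit 'g', reset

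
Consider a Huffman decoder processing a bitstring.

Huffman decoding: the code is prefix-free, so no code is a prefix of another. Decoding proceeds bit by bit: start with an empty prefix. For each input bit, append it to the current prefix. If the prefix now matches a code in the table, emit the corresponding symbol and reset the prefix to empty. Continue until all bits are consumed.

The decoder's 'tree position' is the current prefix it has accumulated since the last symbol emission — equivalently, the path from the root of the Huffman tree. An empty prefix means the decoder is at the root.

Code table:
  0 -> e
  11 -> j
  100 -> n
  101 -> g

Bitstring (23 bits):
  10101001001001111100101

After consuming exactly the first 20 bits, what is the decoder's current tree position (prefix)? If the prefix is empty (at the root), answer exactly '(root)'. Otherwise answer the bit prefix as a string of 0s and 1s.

Answer: (root)

Derivation:
Bit 0: prefix='1' (no match yet)
Bit 1: prefix='10' (no match yet)
Bit 2: prefix='101' -> emit 'g', reset
Bit 3: prefix='0' -> emit 'e', reset
Bit 4: prefix='1' (no match yet)
Bit 5: prefix='10' (no match yet)
Bit 6: prefix='100' -> emit 'n', reset
Bit 7: prefix='1' (no match yet)
Bit 8: prefix='10' (no match yet)
Bit 9: prefix='100' -> emit 'n', reset
Bit 10: prefix='1' (no match yet)
Bit 11: prefix='10' (no match yet)
Bit 12: prefix='100' -> emit 'n', reset
Bit 13: prefix='1' (no match yet)
Bit 14: prefix='11' -> emit 'j', reset
Bit 15: prefix='1' (no match yet)
Bit 16: prefix='11' -> emit 'j', reset
Bit 17: prefix='1' (no match yet)
Bit 18: prefix='10' (no match yet)
Bit 19: prefix='100' -> emit 'n', reset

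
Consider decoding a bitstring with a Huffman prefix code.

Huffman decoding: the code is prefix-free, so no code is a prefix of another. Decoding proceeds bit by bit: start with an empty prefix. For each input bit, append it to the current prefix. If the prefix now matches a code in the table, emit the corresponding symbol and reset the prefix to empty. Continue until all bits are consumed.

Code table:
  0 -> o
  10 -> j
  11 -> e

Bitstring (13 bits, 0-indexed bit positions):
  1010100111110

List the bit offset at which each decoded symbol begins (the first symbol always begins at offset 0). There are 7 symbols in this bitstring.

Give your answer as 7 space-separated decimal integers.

Answer: 0 2 4 6 7 9 11

Derivation:
Bit 0: prefix='1' (no match yet)
Bit 1: prefix='10' -> emit 'j', reset
Bit 2: prefix='1' (no match yet)
Bit 3: prefix='10' -> emit 'j', reset
Bit 4: prefix='1' (no match yet)
Bit 5: prefix='10' -> emit 'j', reset
Bit 6: prefix='0' -> emit 'o', reset
Bit 7: prefix='1' (no match yet)
Bit 8: prefix='11' -> emit 'e', reset
Bit 9: prefix='1' (no match yet)
Bit 10: prefix='11' -> emit 'e', reset
Bit 11: prefix='1' (no match yet)
Bit 12: prefix='10' -> emit 'j', reset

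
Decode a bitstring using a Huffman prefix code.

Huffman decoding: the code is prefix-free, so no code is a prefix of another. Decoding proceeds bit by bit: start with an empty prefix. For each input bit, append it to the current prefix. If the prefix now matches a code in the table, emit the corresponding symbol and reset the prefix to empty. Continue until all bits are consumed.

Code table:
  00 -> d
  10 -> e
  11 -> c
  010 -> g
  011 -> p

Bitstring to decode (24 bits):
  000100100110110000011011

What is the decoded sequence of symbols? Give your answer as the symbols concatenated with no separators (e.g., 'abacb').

Bit 0: prefix='0' (no match yet)
Bit 1: prefix='00' -> emit 'd', reset
Bit 2: prefix='0' (no match yet)
Bit 3: prefix='01' (no match yet)
Bit 4: prefix='010' -> emit 'g', reset
Bit 5: prefix='0' (no match yet)
Bit 6: prefix='01' (no match yet)
Bit 7: prefix='010' -> emit 'g', reset
Bit 8: prefix='0' (no match yet)
Bit 9: prefix='01' (no match yet)
Bit 10: prefix='011' -> emit 'p', reset
Bit 11: prefix='0' (no match yet)
Bit 12: prefix='01' (no match yet)
Bit 13: prefix='011' -> emit 'p', reset
Bit 14: prefix='0' (no match yet)
Bit 15: prefix='00' -> emit 'd', reset
Bit 16: prefix='0' (no match yet)
Bit 17: prefix='00' -> emit 'd', reset
Bit 18: prefix='0' (no match yet)
Bit 19: prefix='01' (no match yet)
Bit 20: prefix='011' -> emit 'p', reset
Bit 21: prefix='0' (no match yet)
Bit 22: prefix='01' (no match yet)
Bit 23: prefix='011' -> emit 'p', reset

Answer: dggppddpp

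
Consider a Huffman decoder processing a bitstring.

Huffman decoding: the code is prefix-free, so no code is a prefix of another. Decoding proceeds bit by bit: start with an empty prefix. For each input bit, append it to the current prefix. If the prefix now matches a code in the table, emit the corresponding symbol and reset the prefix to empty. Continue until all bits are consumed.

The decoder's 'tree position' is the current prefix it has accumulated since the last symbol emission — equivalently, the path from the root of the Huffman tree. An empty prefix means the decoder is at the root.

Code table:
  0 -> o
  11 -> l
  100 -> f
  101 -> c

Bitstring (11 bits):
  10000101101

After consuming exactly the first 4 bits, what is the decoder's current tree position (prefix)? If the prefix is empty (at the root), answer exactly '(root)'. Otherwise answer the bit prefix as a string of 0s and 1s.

Bit 0: prefix='1' (no match yet)
Bit 1: prefix='10' (no match yet)
Bit 2: prefix='100' -> emit 'f', reset
Bit 3: prefix='0' -> emit 'o', reset

Answer: (root)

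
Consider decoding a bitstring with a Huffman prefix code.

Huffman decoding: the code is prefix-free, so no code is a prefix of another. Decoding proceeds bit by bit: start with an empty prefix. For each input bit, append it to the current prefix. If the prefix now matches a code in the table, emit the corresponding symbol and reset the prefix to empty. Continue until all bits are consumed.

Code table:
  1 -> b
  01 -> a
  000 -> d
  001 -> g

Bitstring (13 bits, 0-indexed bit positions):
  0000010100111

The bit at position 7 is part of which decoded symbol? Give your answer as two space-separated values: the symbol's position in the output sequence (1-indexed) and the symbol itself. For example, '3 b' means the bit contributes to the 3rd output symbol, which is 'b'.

Answer: 3 a

Derivation:
Bit 0: prefix='0' (no match yet)
Bit 1: prefix='00' (no match yet)
Bit 2: prefix='000' -> emit 'd', reset
Bit 3: prefix='0' (no match yet)
Bit 4: prefix='00' (no match yet)
Bit 5: prefix='001' -> emit 'g', reset
Bit 6: prefix='0' (no match yet)
Bit 7: prefix='01' -> emit 'a', reset
Bit 8: prefix='0' (no match yet)
Bit 9: prefix='00' (no match yet)
Bit 10: prefix='001' -> emit 'g', reset
Bit 11: prefix='1' -> emit 'b', reset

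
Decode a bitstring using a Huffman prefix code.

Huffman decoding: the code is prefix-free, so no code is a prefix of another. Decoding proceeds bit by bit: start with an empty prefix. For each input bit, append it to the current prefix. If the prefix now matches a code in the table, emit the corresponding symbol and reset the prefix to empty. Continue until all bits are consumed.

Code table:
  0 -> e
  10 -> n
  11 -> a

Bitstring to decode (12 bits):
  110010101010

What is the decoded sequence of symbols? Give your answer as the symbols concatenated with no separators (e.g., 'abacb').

Answer: aeennnn

Derivation:
Bit 0: prefix='1' (no match yet)
Bit 1: prefix='11' -> emit 'a', reset
Bit 2: prefix='0' -> emit 'e', reset
Bit 3: prefix='0' -> emit 'e', reset
Bit 4: prefix='1' (no match yet)
Bit 5: prefix='10' -> emit 'n', reset
Bit 6: prefix='1' (no match yet)
Bit 7: prefix='10' -> emit 'n', reset
Bit 8: prefix='1' (no match yet)
Bit 9: prefix='10' -> emit 'n', reset
Bit 10: prefix='1' (no match yet)
Bit 11: prefix='10' -> emit 'n', reset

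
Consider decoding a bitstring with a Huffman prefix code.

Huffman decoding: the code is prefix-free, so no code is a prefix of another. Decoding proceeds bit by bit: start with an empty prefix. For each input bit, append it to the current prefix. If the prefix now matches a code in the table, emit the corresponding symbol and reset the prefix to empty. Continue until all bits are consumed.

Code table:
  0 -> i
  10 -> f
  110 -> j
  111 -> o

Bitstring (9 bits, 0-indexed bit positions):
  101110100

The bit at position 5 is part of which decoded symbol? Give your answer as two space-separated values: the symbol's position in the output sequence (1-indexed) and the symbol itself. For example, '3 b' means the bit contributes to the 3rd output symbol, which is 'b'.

Bit 0: prefix='1' (no match yet)
Bit 1: prefix='10' -> emit 'f', reset
Bit 2: prefix='1' (no match yet)
Bit 3: prefix='11' (no match yet)
Bit 4: prefix='111' -> emit 'o', reset
Bit 5: prefix='0' -> emit 'i', reset
Bit 6: prefix='1' (no match yet)
Bit 7: prefix='10' -> emit 'f', reset
Bit 8: prefix='0' -> emit 'i', reset

Answer: 3 i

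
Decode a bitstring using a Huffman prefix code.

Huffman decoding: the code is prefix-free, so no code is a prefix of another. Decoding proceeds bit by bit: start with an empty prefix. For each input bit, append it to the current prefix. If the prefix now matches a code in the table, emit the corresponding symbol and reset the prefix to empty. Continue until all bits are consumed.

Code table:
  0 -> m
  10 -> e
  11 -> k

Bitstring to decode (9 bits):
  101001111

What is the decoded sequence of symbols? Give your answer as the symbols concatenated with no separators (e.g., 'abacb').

Answer: eemkk

Derivation:
Bit 0: prefix='1' (no match yet)
Bit 1: prefix='10' -> emit 'e', reset
Bit 2: prefix='1' (no match yet)
Bit 3: prefix='10' -> emit 'e', reset
Bit 4: prefix='0' -> emit 'm', reset
Bit 5: prefix='1' (no match yet)
Bit 6: prefix='11' -> emit 'k', reset
Bit 7: prefix='1' (no match yet)
Bit 8: prefix='11' -> emit 'k', reset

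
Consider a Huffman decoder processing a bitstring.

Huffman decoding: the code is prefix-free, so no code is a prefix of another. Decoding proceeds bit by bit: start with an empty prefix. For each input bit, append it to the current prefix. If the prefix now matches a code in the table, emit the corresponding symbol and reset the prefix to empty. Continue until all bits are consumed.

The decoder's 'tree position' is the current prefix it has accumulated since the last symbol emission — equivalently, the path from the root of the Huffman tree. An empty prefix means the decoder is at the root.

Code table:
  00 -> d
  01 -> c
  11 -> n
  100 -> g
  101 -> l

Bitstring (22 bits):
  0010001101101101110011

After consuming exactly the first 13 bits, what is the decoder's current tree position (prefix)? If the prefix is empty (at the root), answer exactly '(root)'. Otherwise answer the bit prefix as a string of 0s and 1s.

Bit 0: prefix='0' (no match yet)
Bit 1: prefix='00' -> emit 'd', reset
Bit 2: prefix='1' (no match yet)
Bit 3: prefix='10' (no match yet)
Bit 4: prefix='100' -> emit 'g', reset
Bit 5: prefix='0' (no match yet)
Bit 6: prefix='01' -> emit 'c', reset
Bit 7: prefix='1' (no match yet)
Bit 8: prefix='10' (no match yet)
Bit 9: prefix='101' -> emit 'l', reset
Bit 10: prefix='1' (no match yet)
Bit 11: prefix='10' (no match yet)
Bit 12: prefix='101' -> emit 'l', reset

Answer: (root)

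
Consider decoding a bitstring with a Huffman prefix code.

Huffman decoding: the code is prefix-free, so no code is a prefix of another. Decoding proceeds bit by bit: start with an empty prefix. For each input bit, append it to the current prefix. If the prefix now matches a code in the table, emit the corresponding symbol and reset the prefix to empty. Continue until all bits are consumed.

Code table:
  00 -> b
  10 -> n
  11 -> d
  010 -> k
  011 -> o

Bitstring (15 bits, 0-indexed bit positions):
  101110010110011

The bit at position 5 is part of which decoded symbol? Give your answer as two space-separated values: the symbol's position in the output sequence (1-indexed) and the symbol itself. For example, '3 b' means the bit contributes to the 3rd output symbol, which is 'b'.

Bit 0: prefix='1' (no match yet)
Bit 1: prefix='10' -> emit 'n', reset
Bit 2: prefix='1' (no match yet)
Bit 3: prefix='11' -> emit 'd', reset
Bit 4: prefix='1' (no match yet)
Bit 5: prefix='10' -> emit 'n', reset
Bit 6: prefix='0' (no match yet)
Bit 7: prefix='01' (no match yet)
Bit 8: prefix='010' -> emit 'k', reset
Bit 9: prefix='1' (no match yet)

Answer: 3 n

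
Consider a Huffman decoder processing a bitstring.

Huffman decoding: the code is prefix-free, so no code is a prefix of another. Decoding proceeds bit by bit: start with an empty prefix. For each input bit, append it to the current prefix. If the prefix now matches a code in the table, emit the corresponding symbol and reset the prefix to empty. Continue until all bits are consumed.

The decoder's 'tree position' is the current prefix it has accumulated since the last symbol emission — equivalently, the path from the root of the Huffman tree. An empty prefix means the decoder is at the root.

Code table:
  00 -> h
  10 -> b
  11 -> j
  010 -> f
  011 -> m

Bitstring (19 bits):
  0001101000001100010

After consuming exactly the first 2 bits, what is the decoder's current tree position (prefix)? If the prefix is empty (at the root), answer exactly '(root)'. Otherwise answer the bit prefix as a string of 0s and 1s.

Bit 0: prefix='0' (no match yet)
Bit 1: prefix='00' -> emit 'h', reset

Answer: (root)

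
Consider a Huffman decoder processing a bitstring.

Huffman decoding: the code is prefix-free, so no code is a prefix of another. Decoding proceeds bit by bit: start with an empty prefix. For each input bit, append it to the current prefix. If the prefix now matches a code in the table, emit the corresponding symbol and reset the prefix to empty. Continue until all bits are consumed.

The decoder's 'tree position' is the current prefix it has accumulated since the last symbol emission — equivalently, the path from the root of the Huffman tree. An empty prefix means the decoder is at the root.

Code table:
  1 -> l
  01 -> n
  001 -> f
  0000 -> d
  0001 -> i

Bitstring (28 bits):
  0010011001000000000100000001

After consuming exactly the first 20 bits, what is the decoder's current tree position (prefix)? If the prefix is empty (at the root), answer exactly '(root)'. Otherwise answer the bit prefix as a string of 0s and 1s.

Bit 0: prefix='0' (no match yet)
Bit 1: prefix='00' (no match yet)
Bit 2: prefix='001' -> emit 'f', reset
Bit 3: prefix='0' (no match yet)
Bit 4: prefix='00' (no match yet)
Bit 5: prefix='001' -> emit 'f', reset
Bit 6: prefix='1' -> emit 'l', reset
Bit 7: prefix='0' (no match yet)
Bit 8: prefix='00' (no match yet)
Bit 9: prefix='001' -> emit 'f', reset
Bit 10: prefix='0' (no match yet)
Bit 11: prefix='00' (no match yet)
Bit 12: prefix='000' (no match yet)
Bit 13: prefix='0000' -> emit 'd', reset
Bit 14: prefix='0' (no match yet)
Bit 15: prefix='00' (no match yet)
Bit 16: prefix='000' (no match yet)
Bit 17: prefix='0000' -> emit 'd', reset
Bit 18: prefix='0' (no match yet)
Bit 19: prefix='01' -> emit 'n', reset

Answer: (root)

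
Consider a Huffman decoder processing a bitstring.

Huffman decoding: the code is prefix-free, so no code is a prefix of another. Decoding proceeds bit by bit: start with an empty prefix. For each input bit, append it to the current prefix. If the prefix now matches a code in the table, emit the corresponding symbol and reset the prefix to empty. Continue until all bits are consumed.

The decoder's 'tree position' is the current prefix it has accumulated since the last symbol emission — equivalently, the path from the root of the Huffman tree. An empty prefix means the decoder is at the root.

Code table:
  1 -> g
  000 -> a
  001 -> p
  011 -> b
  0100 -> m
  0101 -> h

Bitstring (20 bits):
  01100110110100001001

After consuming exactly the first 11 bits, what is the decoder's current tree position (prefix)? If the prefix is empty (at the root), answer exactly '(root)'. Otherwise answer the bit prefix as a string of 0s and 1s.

Answer: 0

Derivation:
Bit 0: prefix='0' (no match yet)
Bit 1: prefix='01' (no match yet)
Bit 2: prefix='011' -> emit 'b', reset
Bit 3: prefix='0' (no match yet)
Bit 4: prefix='00' (no match yet)
Bit 5: prefix='001' -> emit 'p', reset
Bit 6: prefix='1' -> emit 'g', reset
Bit 7: prefix='0' (no match yet)
Bit 8: prefix='01' (no match yet)
Bit 9: prefix='011' -> emit 'b', reset
Bit 10: prefix='0' (no match yet)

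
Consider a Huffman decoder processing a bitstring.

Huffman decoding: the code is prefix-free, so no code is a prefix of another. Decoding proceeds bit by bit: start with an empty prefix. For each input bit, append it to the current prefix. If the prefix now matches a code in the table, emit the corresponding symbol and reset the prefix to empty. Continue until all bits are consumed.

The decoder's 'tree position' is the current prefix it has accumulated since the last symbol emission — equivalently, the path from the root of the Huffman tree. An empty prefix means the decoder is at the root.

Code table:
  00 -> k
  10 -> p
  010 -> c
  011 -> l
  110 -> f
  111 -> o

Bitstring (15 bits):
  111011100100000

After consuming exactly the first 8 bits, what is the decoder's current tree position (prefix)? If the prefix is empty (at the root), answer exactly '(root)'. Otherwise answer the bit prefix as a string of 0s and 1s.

Bit 0: prefix='1' (no match yet)
Bit 1: prefix='11' (no match yet)
Bit 2: prefix='111' -> emit 'o', reset
Bit 3: prefix='0' (no match yet)
Bit 4: prefix='01' (no match yet)
Bit 5: prefix='011' -> emit 'l', reset
Bit 6: prefix='1' (no match yet)
Bit 7: prefix='10' -> emit 'p', reset

Answer: (root)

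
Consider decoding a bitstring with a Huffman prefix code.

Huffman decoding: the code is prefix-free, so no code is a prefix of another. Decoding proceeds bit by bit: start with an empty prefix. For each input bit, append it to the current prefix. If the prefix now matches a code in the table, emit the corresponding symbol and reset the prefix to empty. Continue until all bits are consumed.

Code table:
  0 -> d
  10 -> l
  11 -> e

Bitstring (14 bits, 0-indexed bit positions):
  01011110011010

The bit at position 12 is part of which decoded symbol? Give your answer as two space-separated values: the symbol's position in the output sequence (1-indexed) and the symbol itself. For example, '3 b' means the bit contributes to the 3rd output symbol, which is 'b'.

Bit 0: prefix='0' -> emit 'd', reset
Bit 1: prefix='1' (no match yet)
Bit 2: prefix='10' -> emit 'l', reset
Bit 3: prefix='1' (no match yet)
Bit 4: prefix='11' -> emit 'e', reset
Bit 5: prefix='1' (no match yet)
Bit 6: prefix='11' -> emit 'e', reset
Bit 7: prefix='0' -> emit 'd', reset
Bit 8: prefix='0' -> emit 'd', reset
Bit 9: prefix='1' (no match yet)
Bit 10: prefix='11' -> emit 'e', reset
Bit 11: prefix='0' -> emit 'd', reset
Bit 12: prefix='1' (no match yet)
Bit 13: prefix='10' -> emit 'l', reset

Answer: 9 l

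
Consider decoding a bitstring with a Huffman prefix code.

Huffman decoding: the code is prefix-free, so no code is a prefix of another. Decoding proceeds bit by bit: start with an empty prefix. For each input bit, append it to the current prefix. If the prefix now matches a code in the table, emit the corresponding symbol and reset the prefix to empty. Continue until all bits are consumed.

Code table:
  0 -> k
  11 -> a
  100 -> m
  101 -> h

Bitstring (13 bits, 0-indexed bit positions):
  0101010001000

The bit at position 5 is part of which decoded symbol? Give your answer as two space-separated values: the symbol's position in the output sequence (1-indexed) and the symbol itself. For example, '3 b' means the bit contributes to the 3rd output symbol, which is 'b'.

Answer: 4 m

Derivation:
Bit 0: prefix='0' -> emit 'k', reset
Bit 1: prefix='1' (no match yet)
Bit 2: prefix='10' (no match yet)
Bit 3: prefix='101' -> emit 'h', reset
Bit 4: prefix='0' -> emit 'k', reset
Bit 5: prefix='1' (no match yet)
Bit 6: prefix='10' (no match yet)
Bit 7: prefix='100' -> emit 'm', reset
Bit 8: prefix='0' -> emit 'k', reset
Bit 9: prefix='1' (no match yet)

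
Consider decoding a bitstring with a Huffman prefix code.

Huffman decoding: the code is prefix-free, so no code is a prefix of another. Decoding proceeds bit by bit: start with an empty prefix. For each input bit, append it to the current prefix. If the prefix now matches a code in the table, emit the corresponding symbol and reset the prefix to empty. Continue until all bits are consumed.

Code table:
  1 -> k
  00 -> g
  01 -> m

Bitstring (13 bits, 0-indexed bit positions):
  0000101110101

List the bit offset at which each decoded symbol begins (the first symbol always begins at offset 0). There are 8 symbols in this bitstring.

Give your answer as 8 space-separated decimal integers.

Answer: 0 2 4 5 7 8 9 11

Derivation:
Bit 0: prefix='0' (no match yet)
Bit 1: prefix='00' -> emit 'g', reset
Bit 2: prefix='0' (no match yet)
Bit 3: prefix='00' -> emit 'g', reset
Bit 4: prefix='1' -> emit 'k', reset
Bit 5: prefix='0' (no match yet)
Bit 6: prefix='01' -> emit 'm', reset
Bit 7: prefix='1' -> emit 'k', reset
Bit 8: prefix='1' -> emit 'k', reset
Bit 9: prefix='0' (no match yet)
Bit 10: prefix='01' -> emit 'm', reset
Bit 11: prefix='0' (no match yet)
Bit 12: prefix='01' -> emit 'm', reset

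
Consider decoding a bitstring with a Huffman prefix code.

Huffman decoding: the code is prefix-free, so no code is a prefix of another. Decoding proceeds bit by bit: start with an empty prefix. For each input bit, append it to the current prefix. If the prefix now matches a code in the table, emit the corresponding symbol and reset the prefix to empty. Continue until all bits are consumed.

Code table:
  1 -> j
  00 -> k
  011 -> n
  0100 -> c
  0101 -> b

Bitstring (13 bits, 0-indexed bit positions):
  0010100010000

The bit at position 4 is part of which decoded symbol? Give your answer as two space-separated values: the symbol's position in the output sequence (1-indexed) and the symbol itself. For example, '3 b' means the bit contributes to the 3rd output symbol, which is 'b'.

Bit 0: prefix='0' (no match yet)
Bit 1: prefix='00' -> emit 'k', reset
Bit 2: prefix='1' -> emit 'j', reset
Bit 3: prefix='0' (no match yet)
Bit 4: prefix='01' (no match yet)
Bit 5: prefix='010' (no match yet)
Bit 6: prefix='0100' -> emit 'c', reset
Bit 7: prefix='0' (no match yet)
Bit 8: prefix='01' (no match yet)

Answer: 3 c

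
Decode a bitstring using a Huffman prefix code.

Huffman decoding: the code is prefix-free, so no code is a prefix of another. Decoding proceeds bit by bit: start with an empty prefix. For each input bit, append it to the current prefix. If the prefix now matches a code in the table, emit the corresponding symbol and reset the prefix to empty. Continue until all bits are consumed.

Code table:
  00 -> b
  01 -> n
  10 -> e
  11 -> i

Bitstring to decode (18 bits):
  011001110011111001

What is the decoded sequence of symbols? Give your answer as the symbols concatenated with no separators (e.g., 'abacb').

Answer: nenibiien

Derivation:
Bit 0: prefix='0' (no match yet)
Bit 1: prefix='01' -> emit 'n', reset
Bit 2: prefix='1' (no match yet)
Bit 3: prefix='10' -> emit 'e', reset
Bit 4: prefix='0' (no match yet)
Bit 5: prefix='01' -> emit 'n', reset
Bit 6: prefix='1' (no match yet)
Bit 7: prefix='11' -> emit 'i', reset
Bit 8: prefix='0' (no match yet)
Bit 9: prefix='00' -> emit 'b', reset
Bit 10: prefix='1' (no match yet)
Bit 11: prefix='11' -> emit 'i', reset
Bit 12: prefix='1' (no match yet)
Bit 13: prefix='11' -> emit 'i', reset
Bit 14: prefix='1' (no match yet)
Bit 15: prefix='10' -> emit 'e', reset
Bit 16: prefix='0' (no match yet)
Bit 17: prefix='01' -> emit 'n', reset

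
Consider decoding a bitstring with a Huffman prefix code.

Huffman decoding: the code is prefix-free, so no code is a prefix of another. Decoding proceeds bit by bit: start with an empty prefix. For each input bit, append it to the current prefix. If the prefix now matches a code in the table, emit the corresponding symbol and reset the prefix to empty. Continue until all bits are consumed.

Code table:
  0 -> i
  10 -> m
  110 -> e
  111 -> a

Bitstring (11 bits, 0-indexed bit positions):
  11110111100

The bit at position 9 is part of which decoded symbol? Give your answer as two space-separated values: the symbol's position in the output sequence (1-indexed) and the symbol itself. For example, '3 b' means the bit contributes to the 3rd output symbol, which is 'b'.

Bit 0: prefix='1' (no match yet)
Bit 1: prefix='11' (no match yet)
Bit 2: prefix='111' -> emit 'a', reset
Bit 3: prefix='1' (no match yet)
Bit 4: prefix='10' -> emit 'm', reset
Bit 5: prefix='1' (no match yet)
Bit 6: prefix='11' (no match yet)
Bit 7: prefix='111' -> emit 'a', reset
Bit 8: prefix='1' (no match yet)
Bit 9: prefix='10' -> emit 'm', reset
Bit 10: prefix='0' -> emit 'i', reset

Answer: 4 m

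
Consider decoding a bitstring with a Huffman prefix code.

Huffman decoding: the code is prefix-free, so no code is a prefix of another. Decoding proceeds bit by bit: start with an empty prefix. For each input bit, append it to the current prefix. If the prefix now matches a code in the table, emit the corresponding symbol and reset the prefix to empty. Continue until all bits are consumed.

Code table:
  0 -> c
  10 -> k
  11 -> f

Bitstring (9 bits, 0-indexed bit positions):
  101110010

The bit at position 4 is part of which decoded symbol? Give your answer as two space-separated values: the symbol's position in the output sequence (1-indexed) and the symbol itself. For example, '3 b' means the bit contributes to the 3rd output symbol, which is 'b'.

Bit 0: prefix='1' (no match yet)
Bit 1: prefix='10' -> emit 'k', reset
Bit 2: prefix='1' (no match yet)
Bit 3: prefix='11' -> emit 'f', reset
Bit 4: prefix='1' (no match yet)
Bit 5: prefix='10' -> emit 'k', reset
Bit 6: prefix='0' -> emit 'c', reset
Bit 7: prefix='1' (no match yet)
Bit 8: prefix='10' -> emit 'k', reset

Answer: 3 k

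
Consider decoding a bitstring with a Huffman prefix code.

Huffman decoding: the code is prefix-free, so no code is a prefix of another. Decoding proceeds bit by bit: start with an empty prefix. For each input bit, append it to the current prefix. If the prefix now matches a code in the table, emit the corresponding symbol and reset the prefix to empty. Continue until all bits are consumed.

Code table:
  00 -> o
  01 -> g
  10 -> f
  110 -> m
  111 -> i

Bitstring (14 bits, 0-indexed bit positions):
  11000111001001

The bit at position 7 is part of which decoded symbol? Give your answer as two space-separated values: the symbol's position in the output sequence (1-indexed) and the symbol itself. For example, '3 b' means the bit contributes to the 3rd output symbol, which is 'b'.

Bit 0: prefix='1' (no match yet)
Bit 1: prefix='11' (no match yet)
Bit 2: prefix='110' -> emit 'm', reset
Bit 3: prefix='0' (no match yet)
Bit 4: prefix='00' -> emit 'o', reset
Bit 5: prefix='1' (no match yet)
Bit 6: prefix='11' (no match yet)
Bit 7: prefix='111' -> emit 'i', reset
Bit 8: prefix='0' (no match yet)
Bit 9: prefix='00' -> emit 'o', reset
Bit 10: prefix='1' (no match yet)
Bit 11: prefix='10' -> emit 'f', reset

Answer: 3 i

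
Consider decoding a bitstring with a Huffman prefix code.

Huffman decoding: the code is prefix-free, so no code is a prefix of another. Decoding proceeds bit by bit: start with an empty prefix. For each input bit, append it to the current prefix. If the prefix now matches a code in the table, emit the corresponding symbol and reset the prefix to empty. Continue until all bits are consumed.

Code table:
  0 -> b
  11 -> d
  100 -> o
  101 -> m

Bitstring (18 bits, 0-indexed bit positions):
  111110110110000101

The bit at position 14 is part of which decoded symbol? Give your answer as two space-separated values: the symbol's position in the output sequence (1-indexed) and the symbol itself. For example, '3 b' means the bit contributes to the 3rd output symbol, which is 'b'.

Answer: 7 b

Derivation:
Bit 0: prefix='1' (no match yet)
Bit 1: prefix='11' -> emit 'd', reset
Bit 2: prefix='1' (no match yet)
Bit 3: prefix='11' -> emit 'd', reset
Bit 4: prefix='1' (no match yet)
Bit 5: prefix='10' (no match yet)
Bit 6: prefix='101' -> emit 'm', reset
Bit 7: prefix='1' (no match yet)
Bit 8: prefix='10' (no match yet)
Bit 9: prefix='101' -> emit 'm', reset
Bit 10: prefix='1' (no match yet)
Bit 11: prefix='10' (no match yet)
Bit 12: prefix='100' -> emit 'o', reset
Bit 13: prefix='0' -> emit 'b', reset
Bit 14: prefix='0' -> emit 'b', reset
Bit 15: prefix='1' (no match yet)
Bit 16: prefix='10' (no match yet)
Bit 17: prefix='101' -> emit 'm', reset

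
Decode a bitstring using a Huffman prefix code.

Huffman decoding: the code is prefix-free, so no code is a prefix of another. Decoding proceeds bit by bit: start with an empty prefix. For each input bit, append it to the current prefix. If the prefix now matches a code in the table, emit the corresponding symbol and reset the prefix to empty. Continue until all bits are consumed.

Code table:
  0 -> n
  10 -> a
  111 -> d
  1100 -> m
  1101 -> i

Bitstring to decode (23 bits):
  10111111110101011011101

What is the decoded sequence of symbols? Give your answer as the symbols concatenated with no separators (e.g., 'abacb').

Answer: addinaii

Derivation:
Bit 0: prefix='1' (no match yet)
Bit 1: prefix='10' -> emit 'a', reset
Bit 2: prefix='1' (no match yet)
Bit 3: prefix='11' (no match yet)
Bit 4: prefix='111' -> emit 'd', reset
Bit 5: prefix='1' (no match yet)
Bit 6: prefix='11' (no match yet)
Bit 7: prefix='111' -> emit 'd', reset
Bit 8: prefix='1' (no match yet)
Bit 9: prefix='11' (no match yet)
Bit 10: prefix='110' (no match yet)
Bit 11: prefix='1101' -> emit 'i', reset
Bit 12: prefix='0' -> emit 'n', reset
Bit 13: prefix='1' (no match yet)
Bit 14: prefix='10' -> emit 'a', reset
Bit 15: prefix='1' (no match yet)
Bit 16: prefix='11' (no match yet)
Bit 17: prefix='110' (no match yet)
Bit 18: prefix='1101' -> emit 'i', reset
Bit 19: prefix='1' (no match yet)
Bit 20: prefix='11' (no match yet)
Bit 21: prefix='110' (no match yet)
Bit 22: prefix='1101' -> emit 'i', reset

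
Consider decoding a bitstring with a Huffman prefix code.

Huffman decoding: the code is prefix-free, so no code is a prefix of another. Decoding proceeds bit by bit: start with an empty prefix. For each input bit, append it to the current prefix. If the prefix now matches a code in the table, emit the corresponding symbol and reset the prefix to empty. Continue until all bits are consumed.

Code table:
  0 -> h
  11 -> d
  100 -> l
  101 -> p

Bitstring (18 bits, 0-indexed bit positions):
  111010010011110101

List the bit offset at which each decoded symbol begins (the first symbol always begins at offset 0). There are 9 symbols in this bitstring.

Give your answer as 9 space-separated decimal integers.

Bit 0: prefix='1' (no match yet)
Bit 1: prefix='11' -> emit 'd', reset
Bit 2: prefix='1' (no match yet)
Bit 3: prefix='10' (no match yet)
Bit 4: prefix='101' -> emit 'p', reset
Bit 5: prefix='0' -> emit 'h', reset
Bit 6: prefix='0' -> emit 'h', reset
Bit 7: prefix='1' (no match yet)
Bit 8: prefix='10' (no match yet)
Bit 9: prefix='100' -> emit 'l', reset
Bit 10: prefix='1' (no match yet)
Bit 11: prefix='11' -> emit 'd', reset
Bit 12: prefix='1' (no match yet)
Bit 13: prefix='11' -> emit 'd', reset
Bit 14: prefix='0' -> emit 'h', reset
Bit 15: prefix='1' (no match yet)
Bit 16: prefix='10' (no match yet)
Bit 17: prefix='101' -> emit 'p', reset

Answer: 0 2 5 6 7 10 12 14 15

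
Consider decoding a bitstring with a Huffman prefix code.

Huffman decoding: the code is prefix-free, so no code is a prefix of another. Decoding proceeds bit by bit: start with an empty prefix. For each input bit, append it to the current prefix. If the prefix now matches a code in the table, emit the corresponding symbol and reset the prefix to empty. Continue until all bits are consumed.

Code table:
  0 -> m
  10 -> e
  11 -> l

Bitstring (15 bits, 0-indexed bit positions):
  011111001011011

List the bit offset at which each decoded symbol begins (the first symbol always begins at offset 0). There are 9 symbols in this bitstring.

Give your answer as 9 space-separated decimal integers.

Answer: 0 1 3 5 7 8 10 12 13

Derivation:
Bit 0: prefix='0' -> emit 'm', reset
Bit 1: prefix='1' (no match yet)
Bit 2: prefix='11' -> emit 'l', reset
Bit 3: prefix='1' (no match yet)
Bit 4: prefix='11' -> emit 'l', reset
Bit 5: prefix='1' (no match yet)
Bit 6: prefix='10' -> emit 'e', reset
Bit 7: prefix='0' -> emit 'm', reset
Bit 8: prefix='1' (no match yet)
Bit 9: prefix='10' -> emit 'e', reset
Bit 10: prefix='1' (no match yet)
Bit 11: prefix='11' -> emit 'l', reset
Bit 12: prefix='0' -> emit 'm', reset
Bit 13: prefix='1' (no match yet)
Bit 14: prefix='11' -> emit 'l', reset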